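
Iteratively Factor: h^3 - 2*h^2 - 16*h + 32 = (h - 4)*(h^2 + 2*h - 8) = (h - 4)*(h - 2)*(h + 4)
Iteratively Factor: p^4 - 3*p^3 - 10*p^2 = (p + 2)*(p^3 - 5*p^2) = p*(p + 2)*(p^2 - 5*p) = p*(p - 5)*(p + 2)*(p)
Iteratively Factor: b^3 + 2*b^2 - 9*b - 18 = (b - 3)*(b^2 + 5*b + 6) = (b - 3)*(b + 3)*(b + 2)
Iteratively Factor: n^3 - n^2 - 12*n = (n)*(n^2 - n - 12) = n*(n - 4)*(n + 3)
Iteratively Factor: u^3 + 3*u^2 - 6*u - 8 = (u + 4)*(u^2 - u - 2) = (u + 1)*(u + 4)*(u - 2)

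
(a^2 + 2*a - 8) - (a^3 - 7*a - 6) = -a^3 + a^2 + 9*a - 2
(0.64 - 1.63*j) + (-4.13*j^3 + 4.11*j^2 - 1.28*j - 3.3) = -4.13*j^3 + 4.11*j^2 - 2.91*j - 2.66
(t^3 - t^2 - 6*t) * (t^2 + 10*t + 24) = t^5 + 9*t^4 + 8*t^3 - 84*t^2 - 144*t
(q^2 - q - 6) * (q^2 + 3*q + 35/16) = q^4 + 2*q^3 - 109*q^2/16 - 323*q/16 - 105/8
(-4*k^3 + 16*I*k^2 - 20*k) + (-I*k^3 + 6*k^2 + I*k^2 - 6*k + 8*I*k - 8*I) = -4*k^3 - I*k^3 + 6*k^2 + 17*I*k^2 - 26*k + 8*I*k - 8*I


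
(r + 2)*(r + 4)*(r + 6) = r^3 + 12*r^2 + 44*r + 48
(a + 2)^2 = a^2 + 4*a + 4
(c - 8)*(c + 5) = c^2 - 3*c - 40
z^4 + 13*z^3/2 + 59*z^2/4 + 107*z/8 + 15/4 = (z + 1/2)*(z + 3/2)*(z + 2)*(z + 5/2)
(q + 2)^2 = q^2 + 4*q + 4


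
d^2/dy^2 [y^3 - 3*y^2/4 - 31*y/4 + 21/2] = 6*y - 3/2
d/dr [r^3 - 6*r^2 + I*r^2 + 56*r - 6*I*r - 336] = 3*r^2 + 2*r*(-6 + I) + 56 - 6*I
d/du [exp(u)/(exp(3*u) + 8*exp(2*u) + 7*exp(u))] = -2*(exp(u) + 4)*exp(u)/(exp(2*u) + 8*exp(u) + 7)^2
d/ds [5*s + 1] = 5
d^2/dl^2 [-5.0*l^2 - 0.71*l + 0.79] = -10.0000000000000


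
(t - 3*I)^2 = t^2 - 6*I*t - 9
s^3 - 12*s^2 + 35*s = s*(s - 7)*(s - 5)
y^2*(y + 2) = y^3 + 2*y^2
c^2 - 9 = (c - 3)*(c + 3)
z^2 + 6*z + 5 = (z + 1)*(z + 5)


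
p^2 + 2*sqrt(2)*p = p*(p + 2*sqrt(2))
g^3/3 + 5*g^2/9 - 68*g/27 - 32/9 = (g/3 + 1)*(g - 8/3)*(g + 4/3)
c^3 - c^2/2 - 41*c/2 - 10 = (c - 5)*(c + 1/2)*(c + 4)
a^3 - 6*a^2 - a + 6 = (a - 6)*(a - 1)*(a + 1)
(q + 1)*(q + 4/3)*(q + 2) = q^3 + 13*q^2/3 + 6*q + 8/3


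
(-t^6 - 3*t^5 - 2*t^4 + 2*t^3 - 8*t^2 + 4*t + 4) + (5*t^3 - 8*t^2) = -t^6 - 3*t^5 - 2*t^4 + 7*t^3 - 16*t^2 + 4*t + 4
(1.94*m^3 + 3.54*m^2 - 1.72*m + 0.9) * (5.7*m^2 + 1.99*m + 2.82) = 11.058*m^5 + 24.0386*m^4 + 2.7114*m^3 + 11.69*m^2 - 3.0594*m + 2.538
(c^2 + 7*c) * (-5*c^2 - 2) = -5*c^4 - 35*c^3 - 2*c^2 - 14*c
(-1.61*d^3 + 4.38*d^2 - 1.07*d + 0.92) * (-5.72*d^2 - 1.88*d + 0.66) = 9.2092*d^5 - 22.0268*d^4 - 3.1766*d^3 - 0.36*d^2 - 2.4358*d + 0.6072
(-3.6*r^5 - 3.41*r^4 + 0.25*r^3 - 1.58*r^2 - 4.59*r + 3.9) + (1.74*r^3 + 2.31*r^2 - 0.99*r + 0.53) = -3.6*r^5 - 3.41*r^4 + 1.99*r^3 + 0.73*r^2 - 5.58*r + 4.43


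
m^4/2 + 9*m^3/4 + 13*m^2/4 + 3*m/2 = m*(m/2 + 1)*(m + 1)*(m + 3/2)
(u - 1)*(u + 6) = u^2 + 5*u - 6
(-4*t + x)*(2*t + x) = -8*t^2 - 2*t*x + x^2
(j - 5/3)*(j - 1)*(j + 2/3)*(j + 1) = j^4 - j^3 - 19*j^2/9 + j + 10/9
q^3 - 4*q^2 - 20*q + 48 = (q - 6)*(q - 2)*(q + 4)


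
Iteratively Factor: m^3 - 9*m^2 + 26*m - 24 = (m - 4)*(m^2 - 5*m + 6) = (m - 4)*(m - 3)*(m - 2)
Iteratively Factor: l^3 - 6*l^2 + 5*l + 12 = (l - 3)*(l^2 - 3*l - 4) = (l - 3)*(l + 1)*(l - 4)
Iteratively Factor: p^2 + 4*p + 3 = (p + 3)*(p + 1)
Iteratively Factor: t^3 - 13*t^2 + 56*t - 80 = (t - 5)*(t^2 - 8*t + 16) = (t - 5)*(t - 4)*(t - 4)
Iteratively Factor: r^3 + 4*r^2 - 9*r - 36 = (r + 4)*(r^2 - 9) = (r + 3)*(r + 4)*(r - 3)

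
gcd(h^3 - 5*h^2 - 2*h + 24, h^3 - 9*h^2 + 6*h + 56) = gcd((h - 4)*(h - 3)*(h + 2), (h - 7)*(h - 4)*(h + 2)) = h^2 - 2*h - 8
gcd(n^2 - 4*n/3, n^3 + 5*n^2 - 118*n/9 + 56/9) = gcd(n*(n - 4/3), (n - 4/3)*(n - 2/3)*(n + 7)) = n - 4/3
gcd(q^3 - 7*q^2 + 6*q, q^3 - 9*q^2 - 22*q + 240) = q - 6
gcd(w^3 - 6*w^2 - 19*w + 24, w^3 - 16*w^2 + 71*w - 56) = w^2 - 9*w + 8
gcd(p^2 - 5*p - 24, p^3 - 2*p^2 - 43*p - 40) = p - 8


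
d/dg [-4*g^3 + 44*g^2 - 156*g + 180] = -12*g^2 + 88*g - 156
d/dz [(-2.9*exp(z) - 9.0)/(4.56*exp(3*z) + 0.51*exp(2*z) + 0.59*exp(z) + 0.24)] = (26.448*exp(3*z) + 124.599*exp(2*z) + 9.18*exp(z) + 4.614)*exp(z)/(20.7936*exp(6*z) + 4.6512*exp(5*z) + 5.6409*exp(4*z) + 2.7906*exp(3*z) + 0.5929*exp(2*z) + 0.2832*exp(z) + 0.0576)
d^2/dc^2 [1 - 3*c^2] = -6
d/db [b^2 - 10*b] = 2*b - 10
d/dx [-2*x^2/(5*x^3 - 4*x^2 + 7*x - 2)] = 2*x*(5*x^3 - 7*x + 4)/(25*x^6 - 40*x^5 + 86*x^4 - 76*x^3 + 65*x^2 - 28*x + 4)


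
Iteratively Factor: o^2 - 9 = (o - 3)*(o + 3)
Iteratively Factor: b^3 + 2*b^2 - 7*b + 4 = (b - 1)*(b^2 + 3*b - 4) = (b - 1)*(b + 4)*(b - 1)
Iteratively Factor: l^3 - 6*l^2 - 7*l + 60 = (l - 4)*(l^2 - 2*l - 15) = (l - 5)*(l - 4)*(l + 3)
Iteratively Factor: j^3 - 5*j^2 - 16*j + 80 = (j - 5)*(j^2 - 16) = (j - 5)*(j - 4)*(j + 4)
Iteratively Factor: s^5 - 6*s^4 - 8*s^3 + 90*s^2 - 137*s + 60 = (s - 3)*(s^4 - 3*s^3 - 17*s^2 + 39*s - 20) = (s - 5)*(s - 3)*(s^3 + 2*s^2 - 7*s + 4) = (s - 5)*(s - 3)*(s - 1)*(s^2 + 3*s - 4) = (s - 5)*(s - 3)*(s - 1)^2*(s + 4)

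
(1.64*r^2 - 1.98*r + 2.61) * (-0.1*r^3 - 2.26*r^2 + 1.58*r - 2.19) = -0.164*r^5 - 3.5084*r^4 + 6.805*r^3 - 12.6186*r^2 + 8.46*r - 5.7159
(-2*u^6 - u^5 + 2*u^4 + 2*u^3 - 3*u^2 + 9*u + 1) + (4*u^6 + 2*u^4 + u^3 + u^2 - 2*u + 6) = 2*u^6 - u^5 + 4*u^4 + 3*u^3 - 2*u^2 + 7*u + 7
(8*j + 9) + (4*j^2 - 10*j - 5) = 4*j^2 - 2*j + 4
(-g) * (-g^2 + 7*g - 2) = g^3 - 7*g^2 + 2*g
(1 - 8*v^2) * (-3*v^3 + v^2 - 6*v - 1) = 24*v^5 - 8*v^4 + 45*v^3 + 9*v^2 - 6*v - 1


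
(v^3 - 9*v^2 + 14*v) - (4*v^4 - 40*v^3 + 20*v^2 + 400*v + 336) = -4*v^4 + 41*v^3 - 29*v^2 - 386*v - 336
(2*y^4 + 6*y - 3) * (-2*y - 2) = -4*y^5 - 4*y^4 - 12*y^2 - 6*y + 6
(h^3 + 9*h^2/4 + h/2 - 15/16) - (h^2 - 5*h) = h^3 + 5*h^2/4 + 11*h/2 - 15/16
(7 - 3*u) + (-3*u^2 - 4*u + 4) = -3*u^2 - 7*u + 11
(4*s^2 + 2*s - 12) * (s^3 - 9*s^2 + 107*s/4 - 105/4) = 4*s^5 - 34*s^4 + 77*s^3 + 113*s^2/2 - 747*s/2 + 315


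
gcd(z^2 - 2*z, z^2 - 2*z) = z^2 - 2*z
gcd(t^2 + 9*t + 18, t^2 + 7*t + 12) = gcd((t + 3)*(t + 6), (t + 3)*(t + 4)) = t + 3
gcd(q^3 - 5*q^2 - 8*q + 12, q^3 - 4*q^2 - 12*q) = q^2 - 4*q - 12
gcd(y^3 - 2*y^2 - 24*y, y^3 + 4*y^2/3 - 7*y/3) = y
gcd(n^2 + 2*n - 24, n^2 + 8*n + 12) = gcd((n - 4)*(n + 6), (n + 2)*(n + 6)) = n + 6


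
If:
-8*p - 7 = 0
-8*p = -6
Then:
No Solution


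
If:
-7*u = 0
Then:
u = 0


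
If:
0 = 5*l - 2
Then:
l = 2/5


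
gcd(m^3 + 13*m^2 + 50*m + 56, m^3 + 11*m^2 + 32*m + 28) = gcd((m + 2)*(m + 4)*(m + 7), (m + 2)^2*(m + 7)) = m^2 + 9*m + 14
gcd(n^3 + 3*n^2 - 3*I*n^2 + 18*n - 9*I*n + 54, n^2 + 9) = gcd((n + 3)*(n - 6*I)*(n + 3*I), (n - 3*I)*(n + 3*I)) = n + 3*I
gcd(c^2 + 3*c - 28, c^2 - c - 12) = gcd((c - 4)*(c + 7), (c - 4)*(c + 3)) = c - 4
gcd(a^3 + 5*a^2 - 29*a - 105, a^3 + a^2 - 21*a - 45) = a^2 - 2*a - 15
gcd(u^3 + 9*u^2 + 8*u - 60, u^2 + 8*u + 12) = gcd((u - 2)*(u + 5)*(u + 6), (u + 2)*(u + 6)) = u + 6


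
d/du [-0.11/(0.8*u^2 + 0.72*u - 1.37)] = (0.176*u + 0.0792)/(0.8*u^2 + 0.72*u - 1.37)^2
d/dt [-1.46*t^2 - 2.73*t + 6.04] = -2.92*t - 2.73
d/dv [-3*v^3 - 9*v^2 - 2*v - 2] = -9*v^2 - 18*v - 2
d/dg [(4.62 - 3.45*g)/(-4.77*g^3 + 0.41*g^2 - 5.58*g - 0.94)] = (-32.913*g^3 + 67.5267*g^2 - 3.7884*g + 29.0226)/(22.7529*g^6 - 3.9114*g^5 + 53.4013*g^4 + 4.392*g^3 + 30.3656*g^2 + 10.4904*g + 0.8836)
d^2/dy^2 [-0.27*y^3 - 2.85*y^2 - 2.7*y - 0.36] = -1.62*y - 5.7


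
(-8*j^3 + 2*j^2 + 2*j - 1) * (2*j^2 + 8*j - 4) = -16*j^5 - 60*j^4 + 52*j^3 + 6*j^2 - 16*j + 4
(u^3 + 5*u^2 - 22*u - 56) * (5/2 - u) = -u^4 - 5*u^3/2 + 69*u^2/2 + u - 140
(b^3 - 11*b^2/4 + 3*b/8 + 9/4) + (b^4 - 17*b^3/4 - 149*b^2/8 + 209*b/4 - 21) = b^4 - 13*b^3/4 - 171*b^2/8 + 421*b/8 - 75/4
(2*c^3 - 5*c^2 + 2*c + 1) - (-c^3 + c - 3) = 3*c^3 - 5*c^2 + c + 4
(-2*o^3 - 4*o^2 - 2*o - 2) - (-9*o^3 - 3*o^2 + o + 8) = 7*o^3 - o^2 - 3*o - 10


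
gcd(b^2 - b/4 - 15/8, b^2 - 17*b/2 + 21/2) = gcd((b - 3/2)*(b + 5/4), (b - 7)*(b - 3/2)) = b - 3/2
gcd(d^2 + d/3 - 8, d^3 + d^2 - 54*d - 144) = d + 3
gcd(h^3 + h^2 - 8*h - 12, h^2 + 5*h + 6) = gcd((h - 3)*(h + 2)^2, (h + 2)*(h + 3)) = h + 2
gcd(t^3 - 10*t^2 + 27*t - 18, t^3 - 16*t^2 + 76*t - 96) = t - 6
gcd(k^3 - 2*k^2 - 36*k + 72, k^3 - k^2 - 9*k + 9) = 1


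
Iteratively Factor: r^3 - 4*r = (r - 2)*(r^2 + 2*r) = r*(r - 2)*(r + 2)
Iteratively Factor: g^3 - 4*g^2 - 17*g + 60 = (g - 3)*(g^2 - g - 20) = (g - 5)*(g - 3)*(g + 4)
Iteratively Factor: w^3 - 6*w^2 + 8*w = (w - 2)*(w^2 - 4*w) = w*(w - 2)*(w - 4)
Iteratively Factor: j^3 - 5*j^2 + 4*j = (j - 4)*(j^2 - j) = (j - 4)*(j - 1)*(j)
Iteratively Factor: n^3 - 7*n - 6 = (n - 3)*(n^2 + 3*n + 2) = (n - 3)*(n + 1)*(n + 2)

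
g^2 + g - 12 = (g - 3)*(g + 4)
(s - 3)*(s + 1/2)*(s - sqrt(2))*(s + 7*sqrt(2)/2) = s^4 - 5*s^3/2 + 5*sqrt(2)*s^3/2 - 25*sqrt(2)*s^2/4 - 17*s^2/2 - 15*sqrt(2)*s/4 + 35*s/2 + 21/2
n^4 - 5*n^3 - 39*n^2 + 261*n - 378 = (n - 6)*(n - 3)^2*(n + 7)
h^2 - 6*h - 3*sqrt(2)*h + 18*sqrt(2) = (h - 6)*(h - 3*sqrt(2))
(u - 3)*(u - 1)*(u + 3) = u^3 - u^2 - 9*u + 9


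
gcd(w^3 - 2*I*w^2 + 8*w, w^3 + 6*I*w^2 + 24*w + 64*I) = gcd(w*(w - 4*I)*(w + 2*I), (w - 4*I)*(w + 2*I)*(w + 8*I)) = w^2 - 2*I*w + 8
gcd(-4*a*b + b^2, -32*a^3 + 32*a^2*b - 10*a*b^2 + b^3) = 4*a - b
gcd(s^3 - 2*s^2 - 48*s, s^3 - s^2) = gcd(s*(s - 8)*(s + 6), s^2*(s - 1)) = s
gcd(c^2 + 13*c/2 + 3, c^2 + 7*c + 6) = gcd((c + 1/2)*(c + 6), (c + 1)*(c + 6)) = c + 6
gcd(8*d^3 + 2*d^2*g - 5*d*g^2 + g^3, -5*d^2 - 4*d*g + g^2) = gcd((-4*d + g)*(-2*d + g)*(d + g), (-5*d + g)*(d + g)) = d + g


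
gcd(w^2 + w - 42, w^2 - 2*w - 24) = w - 6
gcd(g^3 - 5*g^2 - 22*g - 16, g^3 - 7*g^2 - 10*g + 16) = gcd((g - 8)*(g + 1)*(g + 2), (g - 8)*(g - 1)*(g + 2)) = g^2 - 6*g - 16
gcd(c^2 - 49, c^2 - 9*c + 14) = c - 7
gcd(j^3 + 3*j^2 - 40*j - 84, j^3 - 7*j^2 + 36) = j^2 - 4*j - 12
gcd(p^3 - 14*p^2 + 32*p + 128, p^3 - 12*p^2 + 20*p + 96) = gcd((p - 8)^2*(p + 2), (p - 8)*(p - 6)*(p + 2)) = p^2 - 6*p - 16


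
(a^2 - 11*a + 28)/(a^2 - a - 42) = (a - 4)/(a + 6)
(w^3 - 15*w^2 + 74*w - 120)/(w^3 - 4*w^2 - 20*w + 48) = (w^2 - 9*w + 20)/(w^2 + 2*w - 8)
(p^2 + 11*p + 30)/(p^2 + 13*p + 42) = (p + 5)/(p + 7)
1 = 1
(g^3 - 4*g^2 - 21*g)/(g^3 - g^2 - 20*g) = (-g^2 + 4*g + 21)/(-g^2 + g + 20)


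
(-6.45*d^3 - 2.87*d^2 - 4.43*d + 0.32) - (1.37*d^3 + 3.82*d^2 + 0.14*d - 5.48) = -7.82*d^3 - 6.69*d^2 - 4.57*d + 5.8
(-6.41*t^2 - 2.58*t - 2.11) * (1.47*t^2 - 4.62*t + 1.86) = -9.4227*t^4 + 25.8216*t^3 - 3.1047*t^2 + 4.9494*t - 3.9246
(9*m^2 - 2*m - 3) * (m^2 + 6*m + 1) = 9*m^4 + 52*m^3 - 6*m^2 - 20*m - 3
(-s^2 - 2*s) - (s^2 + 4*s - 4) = -2*s^2 - 6*s + 4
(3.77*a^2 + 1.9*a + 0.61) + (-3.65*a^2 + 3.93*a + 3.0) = 0.12*a^2 + 5.83*a + 3.61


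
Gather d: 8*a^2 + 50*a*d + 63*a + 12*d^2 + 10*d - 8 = 8*a^2 + 63*a + 12*d^2 + d*(50*a + 10) - 8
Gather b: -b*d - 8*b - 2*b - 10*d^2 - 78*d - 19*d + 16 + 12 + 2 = b*(-d - 10) - 10*d^2 - 97*d + 30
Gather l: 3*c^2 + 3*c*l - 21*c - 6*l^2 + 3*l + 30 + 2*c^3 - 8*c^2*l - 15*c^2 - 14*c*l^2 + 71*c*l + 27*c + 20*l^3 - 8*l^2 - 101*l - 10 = 2*c^3 - 12*c^2 + 6*c + 20*l^3 + l^2*(-14*c - 14) + l*(-8*c^2 + 74*c - 98) + 20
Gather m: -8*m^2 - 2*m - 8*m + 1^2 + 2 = -8*m^2 - 10*m + 3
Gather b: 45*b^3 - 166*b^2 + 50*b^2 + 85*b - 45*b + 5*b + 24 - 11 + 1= 45*b^3 - 116*b^2 + 45*b + 14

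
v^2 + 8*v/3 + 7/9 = (v + 1/3)*(v + 7/3)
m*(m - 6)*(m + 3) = m^3 - 3*m^2 - 18*m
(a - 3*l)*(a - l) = a^2 - 4*a*l + 3*l^2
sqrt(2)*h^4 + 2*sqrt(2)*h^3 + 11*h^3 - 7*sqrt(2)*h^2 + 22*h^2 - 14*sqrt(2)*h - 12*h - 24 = (h + 2)*(h - sqrt(2))*(h + 6*sqrt(2))*(sqrt(2)*h + 1)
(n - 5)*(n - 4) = n^2 - 9*n + 20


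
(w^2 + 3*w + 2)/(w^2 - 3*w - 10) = (w + 1)/(w - 5)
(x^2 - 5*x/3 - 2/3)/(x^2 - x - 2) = (x + 1/3)/(x + 1)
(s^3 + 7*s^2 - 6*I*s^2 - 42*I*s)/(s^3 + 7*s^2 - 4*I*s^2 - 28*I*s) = (s - 6*I)/(s - 4*I)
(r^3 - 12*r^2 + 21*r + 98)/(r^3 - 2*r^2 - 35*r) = (r^2 - 5*r - 14)/(r*(r + 5))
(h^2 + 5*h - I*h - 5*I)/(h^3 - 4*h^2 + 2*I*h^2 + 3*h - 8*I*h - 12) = (h + 5)/(h^2 + h*(-4 + 3*I) - 12*I)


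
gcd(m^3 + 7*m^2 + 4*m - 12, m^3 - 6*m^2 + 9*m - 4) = m - 1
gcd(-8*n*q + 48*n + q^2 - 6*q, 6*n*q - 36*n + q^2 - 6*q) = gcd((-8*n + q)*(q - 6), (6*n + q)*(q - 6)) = q - 6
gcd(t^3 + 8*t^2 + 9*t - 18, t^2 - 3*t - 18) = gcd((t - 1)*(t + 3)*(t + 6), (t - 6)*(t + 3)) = t + 3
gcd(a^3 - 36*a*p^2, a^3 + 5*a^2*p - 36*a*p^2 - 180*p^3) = -a^2 + 36*p^2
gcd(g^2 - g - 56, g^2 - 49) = g + 7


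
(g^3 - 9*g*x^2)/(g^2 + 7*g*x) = (g^2 - 9*x^2)/(g + 7*x)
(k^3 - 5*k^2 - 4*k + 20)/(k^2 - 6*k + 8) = (k^2 - 3*k - 10)/(k - 4)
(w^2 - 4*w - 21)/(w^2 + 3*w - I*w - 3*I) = (w - 7)/(w - I)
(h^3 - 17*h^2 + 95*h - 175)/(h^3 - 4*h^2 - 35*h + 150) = (h - 7)/(h + 6)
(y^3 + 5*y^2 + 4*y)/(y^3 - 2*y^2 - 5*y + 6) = y*(y^2 + 5*y + 4)/(y^3 - 2*y^2 - 5*y + 6)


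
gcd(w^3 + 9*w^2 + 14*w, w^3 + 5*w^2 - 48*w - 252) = 1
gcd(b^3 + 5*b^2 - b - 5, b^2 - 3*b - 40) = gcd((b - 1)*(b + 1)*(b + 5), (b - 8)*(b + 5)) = b + 5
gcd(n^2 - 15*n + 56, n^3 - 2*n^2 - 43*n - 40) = n - 8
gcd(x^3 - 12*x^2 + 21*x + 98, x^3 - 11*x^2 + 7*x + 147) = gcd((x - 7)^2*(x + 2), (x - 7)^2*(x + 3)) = x^2 - 14*x + 49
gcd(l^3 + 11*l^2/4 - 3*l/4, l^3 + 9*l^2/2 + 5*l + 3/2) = l + 3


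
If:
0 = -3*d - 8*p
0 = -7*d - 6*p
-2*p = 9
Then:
No Solution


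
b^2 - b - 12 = (b - 4)*(b + 3)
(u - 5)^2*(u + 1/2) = u^3 - 19*u^2/2 + 20*u + 25/2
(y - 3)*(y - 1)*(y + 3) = y^3 - y^2 - 9*y + 9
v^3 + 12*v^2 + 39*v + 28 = (v + 1)*(v + 4)*(v + 7)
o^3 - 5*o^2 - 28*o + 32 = (o - 8)*(o - 1)*(o + 4)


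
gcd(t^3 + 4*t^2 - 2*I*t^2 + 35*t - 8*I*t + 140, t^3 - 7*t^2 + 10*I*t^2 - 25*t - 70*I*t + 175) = t + 5*I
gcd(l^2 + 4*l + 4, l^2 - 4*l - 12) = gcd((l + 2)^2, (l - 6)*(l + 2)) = l + 2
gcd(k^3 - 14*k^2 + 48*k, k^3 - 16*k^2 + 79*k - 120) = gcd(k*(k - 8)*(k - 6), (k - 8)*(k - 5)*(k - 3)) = k - 8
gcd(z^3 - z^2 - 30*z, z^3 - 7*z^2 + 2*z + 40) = 1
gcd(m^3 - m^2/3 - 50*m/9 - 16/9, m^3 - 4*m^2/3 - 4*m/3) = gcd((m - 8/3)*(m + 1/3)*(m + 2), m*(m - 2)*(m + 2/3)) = 1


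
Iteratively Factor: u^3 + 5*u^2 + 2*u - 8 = (u + 4)*(u^2 + u - 2) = (u + 2)*(u + 4)*(u - 1)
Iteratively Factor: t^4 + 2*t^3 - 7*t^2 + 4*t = (t)*(t^3 + 2*t^2 - 7*t + 4) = t*(t - 1)*(t^2 + 3*t - 4) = t*(t - 1)*(t + 4)*(t - 1)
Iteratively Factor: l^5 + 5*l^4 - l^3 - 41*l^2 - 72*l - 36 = (l - 3)*(l^4 + 8*l^3 + 23*l^2 + 28*l + 12) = (l - 3)*(l + 2)*(l^3 + 6*l^2 + 11*l + 6) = (l - 3)*(l + 2)*(l + 3)*(l^2 + 3*l + 2) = (l - 3)*(l + 1)*(l + 2)*(l + 3)*(l + 2)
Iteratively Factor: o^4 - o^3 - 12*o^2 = (o)*(o^3 - o^2 - 12*o) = o*(o - 4)*(o^2 + 3*o) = o*(o - 4)*(o + 3)*(o)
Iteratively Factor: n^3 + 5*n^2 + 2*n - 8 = (n - 1)*(n^2 + 6*n + 8) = (n - 1)*(n + 2)*(n + 4)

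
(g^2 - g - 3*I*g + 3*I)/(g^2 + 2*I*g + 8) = (g^2 - g - 3*I*g + 3*I)/(g^2 + 2*I*g + 8)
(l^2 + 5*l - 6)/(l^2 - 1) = (l + 6)/(l + 1)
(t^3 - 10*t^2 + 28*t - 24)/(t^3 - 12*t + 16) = (t - 6)/(t + 4)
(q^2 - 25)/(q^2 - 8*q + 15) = (q + 5)/(q - 3)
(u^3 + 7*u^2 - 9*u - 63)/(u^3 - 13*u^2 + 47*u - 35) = (u^3 + 7*u^2 - 9*u - 63)/(u^3 - 13*u^2 + 47*u - 35)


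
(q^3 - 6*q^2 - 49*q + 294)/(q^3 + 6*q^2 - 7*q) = (q^2 - 13*q + 42)/(q*(q - 1))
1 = 1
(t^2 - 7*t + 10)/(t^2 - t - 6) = (-t^2 + 7*t - 10)/(-t^2 + t + 6)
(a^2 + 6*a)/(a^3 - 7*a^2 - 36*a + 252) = a/(a^2 - 13*a + 42)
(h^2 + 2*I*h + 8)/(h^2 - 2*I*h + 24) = (h - 2*I)/(h - 6*I)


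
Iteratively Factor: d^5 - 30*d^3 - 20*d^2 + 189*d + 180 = (d - 5)*(d^4 + 5*d^3 - 5*d^2 - 45*d - 36) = (d - 5)*(d - 3)*(d^3 + 8*d^2 + 19*d + 12) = (d - 5)*(d - 3)*(d + 3)*(d^2 + 5*d + 4) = (d - 5)*(d - 3)*(d + 1)*(d + 3)*(d + 4)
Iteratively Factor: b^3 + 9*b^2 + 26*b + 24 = (b + 2)*(b^2 + 7*b + 12) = (b + 2)*(b + 3)*(b + 4)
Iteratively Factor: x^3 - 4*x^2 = (x)*(x^2 - 4*x) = x*(x - 4)*(x)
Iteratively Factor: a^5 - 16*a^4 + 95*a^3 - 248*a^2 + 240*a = (a)*(a^4 - 16*a^3 + 95*a^2 - 248*a + 240) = a*(a - 4)*(a^3 - 12*a^2 + 47*a - 60) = a*(a - 5)*(a - 4)*(a^2 - 7*a + 12) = a*(a - 5)*(a - 4)^2*(a - 3)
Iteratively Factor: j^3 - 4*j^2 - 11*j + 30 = (j - 5)*(j^2 + j - 6) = (j - 5)*(j - 2)*(j + 3)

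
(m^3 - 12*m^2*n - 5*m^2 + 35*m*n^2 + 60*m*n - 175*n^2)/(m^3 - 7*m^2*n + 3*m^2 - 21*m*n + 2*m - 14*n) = (m^2 - 5*m*n - 5*m + 25*n)/(m^2 + 3*m + 2)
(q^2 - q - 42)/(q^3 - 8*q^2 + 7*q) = (q + 6)/(q*(q - 1))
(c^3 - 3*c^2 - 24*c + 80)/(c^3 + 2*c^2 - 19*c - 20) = (c - 4)/(c + 1)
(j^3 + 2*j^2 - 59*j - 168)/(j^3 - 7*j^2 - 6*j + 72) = (j^2 - j - 56)/(j^2 - 10*j + 24)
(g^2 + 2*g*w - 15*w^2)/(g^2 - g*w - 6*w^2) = (g + 5*w)/(g + 2*w)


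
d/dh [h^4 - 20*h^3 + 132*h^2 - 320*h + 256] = 4*h^3 - 60*h^2 + 264*h - 320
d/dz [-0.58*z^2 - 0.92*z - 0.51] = -1.16*z - 0.92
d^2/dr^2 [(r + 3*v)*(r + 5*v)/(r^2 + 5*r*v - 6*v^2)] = 6*v*(r^3 + 21*r^2*v + 123*r*v^2 + 247*v^3)/(r^6 + 15*r^5*v + 57*r^4*v^2 - 55*r^3*v^3 - 342*r^2*v^4 + 540*r*v^5 - 216*v^6)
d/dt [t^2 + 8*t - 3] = 2*t + 8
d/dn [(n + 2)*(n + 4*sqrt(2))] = 2*n + 2 + 4*sqrt(2)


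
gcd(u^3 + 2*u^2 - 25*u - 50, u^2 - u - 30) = u + 5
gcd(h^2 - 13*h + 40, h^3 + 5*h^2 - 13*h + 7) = 1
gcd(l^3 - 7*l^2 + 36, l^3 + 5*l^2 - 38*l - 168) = l - 6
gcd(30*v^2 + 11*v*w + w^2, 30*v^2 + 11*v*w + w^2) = 30*v^2 + 11*v*w + w^2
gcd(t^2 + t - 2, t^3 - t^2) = t - 1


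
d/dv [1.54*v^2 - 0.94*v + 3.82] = 3.08*v - 0.94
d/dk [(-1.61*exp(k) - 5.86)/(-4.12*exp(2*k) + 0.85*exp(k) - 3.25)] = (-6.6332*exp(2*k) - 48.2864*exp(k) + 10.2135)*exp(k)/(16.9744*exp(4*k) - 7.004*exp(3*k) + 27.5025*exp(2*k) - 5.525*exp(k) + 10.5625)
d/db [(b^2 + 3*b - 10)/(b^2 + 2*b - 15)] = -1/(b^2 - 6*b + 9)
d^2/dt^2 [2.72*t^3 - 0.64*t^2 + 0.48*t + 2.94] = 16.32*t - 1.28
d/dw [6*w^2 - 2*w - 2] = 12*w - 2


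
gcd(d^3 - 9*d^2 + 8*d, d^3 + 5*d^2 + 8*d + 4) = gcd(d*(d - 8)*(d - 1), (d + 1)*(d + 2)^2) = 1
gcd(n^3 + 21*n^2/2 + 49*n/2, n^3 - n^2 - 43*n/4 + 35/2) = n + 7/2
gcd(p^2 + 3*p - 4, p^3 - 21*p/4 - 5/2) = 1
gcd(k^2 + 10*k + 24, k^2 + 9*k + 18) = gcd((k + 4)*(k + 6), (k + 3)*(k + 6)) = k + 6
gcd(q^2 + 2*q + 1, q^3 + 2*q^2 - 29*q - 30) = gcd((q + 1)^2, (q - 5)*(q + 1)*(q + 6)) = q + 1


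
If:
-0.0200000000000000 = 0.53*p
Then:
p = -0.04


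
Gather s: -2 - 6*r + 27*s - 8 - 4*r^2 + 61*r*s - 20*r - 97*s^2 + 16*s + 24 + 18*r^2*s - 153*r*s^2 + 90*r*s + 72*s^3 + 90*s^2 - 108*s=-4*r^2 - 26*r + 72*s^3 + s^2*(-153*r - 7) + s*(18*r^2 + 151*r - 65) + 14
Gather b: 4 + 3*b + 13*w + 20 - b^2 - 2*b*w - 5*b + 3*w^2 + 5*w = -b^2 + b*(-2*w - 2) + 3*w^2 + 18*w + 24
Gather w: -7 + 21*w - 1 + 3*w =24*w - 8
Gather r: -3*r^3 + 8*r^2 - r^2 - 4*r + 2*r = -3*r^3 + 7*r^2 - 2*r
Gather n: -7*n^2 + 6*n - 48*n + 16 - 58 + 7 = -7*n^2 - 42*n - 35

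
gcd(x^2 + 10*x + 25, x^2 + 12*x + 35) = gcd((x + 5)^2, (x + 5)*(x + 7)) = x + 5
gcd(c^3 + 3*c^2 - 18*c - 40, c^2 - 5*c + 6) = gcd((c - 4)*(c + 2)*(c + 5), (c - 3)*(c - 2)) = 1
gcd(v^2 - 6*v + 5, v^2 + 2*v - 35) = v - 5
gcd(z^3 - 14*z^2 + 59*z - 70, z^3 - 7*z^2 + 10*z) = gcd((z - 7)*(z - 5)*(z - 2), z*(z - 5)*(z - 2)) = z^2 - 7*z + 10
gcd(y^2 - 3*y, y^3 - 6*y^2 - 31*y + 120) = y - 3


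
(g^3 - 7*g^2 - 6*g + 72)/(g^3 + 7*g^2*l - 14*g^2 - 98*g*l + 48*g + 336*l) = (g^2 - g - 12)/(g^2 + 7*g*l - 8*g - 56*l)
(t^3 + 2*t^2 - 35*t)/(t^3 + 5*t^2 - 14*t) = (t - 5)/(t - 2)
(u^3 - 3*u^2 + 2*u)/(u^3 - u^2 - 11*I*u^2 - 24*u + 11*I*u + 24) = u*(u - 2)/(u^2 - 11*I*u - 24)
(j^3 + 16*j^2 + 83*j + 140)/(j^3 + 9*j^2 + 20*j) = (j + 7)/j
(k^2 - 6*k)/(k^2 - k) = (k - 6)/(k - 1)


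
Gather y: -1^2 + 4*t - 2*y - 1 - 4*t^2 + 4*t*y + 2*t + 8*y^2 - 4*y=-4*t^2 + 6*t + 8*y^2 + y*(4*t - 6) - 2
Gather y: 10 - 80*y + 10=20 - 80*y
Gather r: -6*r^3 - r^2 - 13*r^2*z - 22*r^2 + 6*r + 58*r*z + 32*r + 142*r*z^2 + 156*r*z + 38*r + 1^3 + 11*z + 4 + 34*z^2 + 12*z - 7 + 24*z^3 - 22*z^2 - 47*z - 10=-6*r^3 + r^2*(-13*z - 23) + r*(142*z^2 + 214*z + 76) + 24*z^3 + 12*z^2 - 24*z - 12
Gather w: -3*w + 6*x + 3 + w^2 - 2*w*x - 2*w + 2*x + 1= w^2 + w*(-2*x - 5) + 8*x + 4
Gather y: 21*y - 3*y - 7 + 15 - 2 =18*y + 6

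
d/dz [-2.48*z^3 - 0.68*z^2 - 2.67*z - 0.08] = -7.44*z^2 - 1.36*z - 2.67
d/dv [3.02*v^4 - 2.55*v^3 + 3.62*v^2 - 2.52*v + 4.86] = 12.08*v^3 - 7.65*v^2 + 7.24*v - 2.52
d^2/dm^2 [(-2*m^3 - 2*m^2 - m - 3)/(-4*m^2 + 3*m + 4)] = 2*(90*m^3 + 312*m^2 + 36*m + 95)/(64*m^6 - 144*m^5 - 84*m^4 + 261*m^3 + 84*m^2 - 144*m - 64)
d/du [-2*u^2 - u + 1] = -4*u - 1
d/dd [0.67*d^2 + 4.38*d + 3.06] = 1.34*d + 4.38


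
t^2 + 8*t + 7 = (t + 1)*(t + 7)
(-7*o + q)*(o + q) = -7*o^2 - 6*o*q + q^2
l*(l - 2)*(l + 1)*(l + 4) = l^4 + 3*l^3 - 6*l^2 - 8*l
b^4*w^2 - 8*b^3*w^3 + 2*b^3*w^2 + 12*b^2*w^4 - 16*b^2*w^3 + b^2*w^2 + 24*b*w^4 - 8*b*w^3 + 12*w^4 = (b - 6*w)*(b - 2*w)*(b*w + w)^2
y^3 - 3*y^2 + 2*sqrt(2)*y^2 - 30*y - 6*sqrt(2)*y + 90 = (y - 3)*(y - 3*sqrt(2))*(y + 5*sqrt(2))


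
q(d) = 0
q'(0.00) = 0.00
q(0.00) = 0.00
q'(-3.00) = 0.00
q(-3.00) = 0.00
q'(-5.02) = 0.00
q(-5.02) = 0.00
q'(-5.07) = 0.00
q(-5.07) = 0.00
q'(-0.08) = 0.00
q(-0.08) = 0.00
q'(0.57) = 0.00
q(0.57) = 0.00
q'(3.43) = 0.00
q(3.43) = 0.00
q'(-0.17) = 0.00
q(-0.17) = 0.00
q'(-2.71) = 0.00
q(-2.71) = 0.00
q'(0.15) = 0.00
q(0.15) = 0.00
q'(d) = 0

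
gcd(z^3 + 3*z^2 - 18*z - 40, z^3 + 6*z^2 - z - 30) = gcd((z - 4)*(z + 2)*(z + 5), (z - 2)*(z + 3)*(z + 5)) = z + 5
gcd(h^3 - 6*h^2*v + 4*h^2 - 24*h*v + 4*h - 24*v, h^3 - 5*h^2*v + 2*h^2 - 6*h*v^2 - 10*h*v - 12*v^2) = -h^2 + 6*h*v - 2*h + 12*v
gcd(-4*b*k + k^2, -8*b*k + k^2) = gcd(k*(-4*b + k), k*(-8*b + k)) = k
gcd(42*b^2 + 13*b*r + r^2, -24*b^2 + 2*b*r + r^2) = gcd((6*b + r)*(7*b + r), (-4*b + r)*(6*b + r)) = 6*b + r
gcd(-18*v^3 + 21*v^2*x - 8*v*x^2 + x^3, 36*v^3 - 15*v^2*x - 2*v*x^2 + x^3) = 9*v^2 - 6*v*x + x^2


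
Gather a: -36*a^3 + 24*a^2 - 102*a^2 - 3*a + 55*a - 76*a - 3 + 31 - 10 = -36*a^3 - 78*a^2 - 24*a + 18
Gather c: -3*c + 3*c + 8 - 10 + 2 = 0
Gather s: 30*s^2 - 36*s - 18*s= 30*s^2 - 54*s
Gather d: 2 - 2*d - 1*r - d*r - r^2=d*(-r - 2) - r^2 - r + 2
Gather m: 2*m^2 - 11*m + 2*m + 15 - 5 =2*m^2 - 9*m + 10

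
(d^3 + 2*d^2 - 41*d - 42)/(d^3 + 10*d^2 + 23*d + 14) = (d - 6)/(d + 2)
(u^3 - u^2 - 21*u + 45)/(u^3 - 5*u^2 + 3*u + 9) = (u + 5)/(u + 1)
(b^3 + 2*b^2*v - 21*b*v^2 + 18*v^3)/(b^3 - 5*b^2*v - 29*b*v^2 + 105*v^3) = (-b^2 - 5*b*v + 6*v^2)/(-b^2 + 2*b*v + 35*v^2)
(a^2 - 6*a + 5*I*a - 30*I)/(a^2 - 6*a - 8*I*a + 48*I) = (a + 5*I)/(a - 8*I)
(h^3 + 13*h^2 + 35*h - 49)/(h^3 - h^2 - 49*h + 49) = (h + 7)/(h - 7)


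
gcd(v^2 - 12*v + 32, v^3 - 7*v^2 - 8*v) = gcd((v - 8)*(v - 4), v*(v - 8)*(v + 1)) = v - 8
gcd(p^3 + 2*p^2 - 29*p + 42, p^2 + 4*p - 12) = p - 2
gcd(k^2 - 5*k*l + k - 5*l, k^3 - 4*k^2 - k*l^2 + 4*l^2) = 1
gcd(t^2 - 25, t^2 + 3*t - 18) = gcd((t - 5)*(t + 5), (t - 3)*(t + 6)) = 1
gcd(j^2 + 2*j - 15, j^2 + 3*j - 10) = j + 5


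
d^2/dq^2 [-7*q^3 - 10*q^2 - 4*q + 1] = -42*q - 20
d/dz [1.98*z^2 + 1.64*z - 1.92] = 3.96*z + 1.64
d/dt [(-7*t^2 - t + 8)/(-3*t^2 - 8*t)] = (53*t^2 + 48*t + 64)/(t^2*(9*t^2 + 48*t + 64))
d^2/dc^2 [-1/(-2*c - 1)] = 8/(2*c + 1)^3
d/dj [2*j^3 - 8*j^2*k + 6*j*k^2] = 6*j^2 - 16*j*k + 6*k^2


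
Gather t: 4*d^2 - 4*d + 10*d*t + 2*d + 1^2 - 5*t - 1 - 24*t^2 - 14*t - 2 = 4*d^2 - 2*d - 24*t^2 + t*(10*d - 19) - 2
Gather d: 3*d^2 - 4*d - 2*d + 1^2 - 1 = 3*d^2 - 6*d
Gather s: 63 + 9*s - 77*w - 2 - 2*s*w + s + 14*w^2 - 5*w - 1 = s*(10 - 2*w) + 14*w^2 - 82*w + 60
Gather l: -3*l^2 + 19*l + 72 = -3*l^2 + 19*l + 72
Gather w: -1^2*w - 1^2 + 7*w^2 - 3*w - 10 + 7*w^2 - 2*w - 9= 14*w^2 - 6*w - 20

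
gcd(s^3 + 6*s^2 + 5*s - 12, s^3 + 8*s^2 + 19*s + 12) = s^2 + 7*s + 12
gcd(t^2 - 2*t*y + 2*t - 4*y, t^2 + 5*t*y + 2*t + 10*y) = t + 2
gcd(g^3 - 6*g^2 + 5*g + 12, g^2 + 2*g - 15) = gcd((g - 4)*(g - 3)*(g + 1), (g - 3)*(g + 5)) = g - 3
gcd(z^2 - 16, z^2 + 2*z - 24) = z - 4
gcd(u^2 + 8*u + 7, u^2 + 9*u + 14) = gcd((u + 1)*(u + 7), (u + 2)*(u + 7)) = u + 7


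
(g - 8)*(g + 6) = g^2 - 2*g - 48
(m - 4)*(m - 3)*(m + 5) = m^3 - 2*m^2 - 23*m + 60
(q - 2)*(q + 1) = q^2 - q - 2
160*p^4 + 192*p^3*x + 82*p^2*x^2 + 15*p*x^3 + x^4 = (2*p + x)*(4*p + x)^2*(5*p + x)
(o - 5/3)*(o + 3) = o^2 + 4*o/3 - 5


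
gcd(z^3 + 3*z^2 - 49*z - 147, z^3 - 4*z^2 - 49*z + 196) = z^2 - 49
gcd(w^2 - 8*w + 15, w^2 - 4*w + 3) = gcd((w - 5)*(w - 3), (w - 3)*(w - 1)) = w - 3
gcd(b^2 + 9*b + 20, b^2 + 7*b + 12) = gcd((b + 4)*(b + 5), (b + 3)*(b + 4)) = b + 4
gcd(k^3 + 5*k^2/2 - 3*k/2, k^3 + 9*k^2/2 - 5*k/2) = k^2 - k/2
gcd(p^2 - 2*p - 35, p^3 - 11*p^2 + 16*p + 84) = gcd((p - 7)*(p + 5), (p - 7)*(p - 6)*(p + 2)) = p - 7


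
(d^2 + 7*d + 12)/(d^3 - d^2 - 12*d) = (d + 4)/(d*(d - 4))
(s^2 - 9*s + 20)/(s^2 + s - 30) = (s - 4)/(s + 6)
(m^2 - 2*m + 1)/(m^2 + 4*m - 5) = (m - 1)/(m + 5)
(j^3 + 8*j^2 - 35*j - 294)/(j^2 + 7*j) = j + 1 - 42/j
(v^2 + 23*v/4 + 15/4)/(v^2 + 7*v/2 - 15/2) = (4*v + 3)/(2*(2*v - 3))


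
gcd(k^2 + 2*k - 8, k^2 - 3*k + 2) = k - 2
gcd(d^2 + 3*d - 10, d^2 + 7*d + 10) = d + 5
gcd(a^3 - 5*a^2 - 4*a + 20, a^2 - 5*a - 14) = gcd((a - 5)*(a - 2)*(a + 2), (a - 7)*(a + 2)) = a + 2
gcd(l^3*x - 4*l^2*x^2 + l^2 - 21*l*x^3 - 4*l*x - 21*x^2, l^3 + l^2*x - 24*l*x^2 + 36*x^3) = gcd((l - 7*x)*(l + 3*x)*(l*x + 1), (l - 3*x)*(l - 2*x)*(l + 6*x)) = 1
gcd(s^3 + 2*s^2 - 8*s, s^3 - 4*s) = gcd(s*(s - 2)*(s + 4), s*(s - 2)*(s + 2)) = s^2 - 2*s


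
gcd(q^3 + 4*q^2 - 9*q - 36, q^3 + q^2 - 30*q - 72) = q^2 + 7*q + 12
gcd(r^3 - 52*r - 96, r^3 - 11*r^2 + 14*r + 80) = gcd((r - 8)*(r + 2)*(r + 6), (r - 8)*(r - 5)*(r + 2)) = r^2 - 6*r - 16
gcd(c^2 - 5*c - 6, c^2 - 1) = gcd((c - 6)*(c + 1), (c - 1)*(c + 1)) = c + 1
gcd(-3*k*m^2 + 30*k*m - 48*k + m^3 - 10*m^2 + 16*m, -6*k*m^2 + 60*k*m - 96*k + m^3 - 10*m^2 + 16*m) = m^2 - 10*m + 16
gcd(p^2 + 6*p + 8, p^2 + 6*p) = 1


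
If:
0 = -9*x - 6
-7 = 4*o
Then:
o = -7/4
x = -2/3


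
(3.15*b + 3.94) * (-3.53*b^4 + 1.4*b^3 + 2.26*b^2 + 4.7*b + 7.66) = -11.1195*b^5 - 9.4982*b^4 + 12.635*b^3 + 23.7094*b^2 + 42.647*b + 30.1804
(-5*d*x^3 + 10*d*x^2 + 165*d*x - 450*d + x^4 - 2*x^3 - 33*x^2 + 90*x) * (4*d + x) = -20*d^2*x^3 + 40*d^2*x^2 + 660*d^2*x - 1800*d^2 - d*x^4 + 2*d*x^3 + 33*d*x^2 - 90*d*x + x^5 - 2*x^4 - 33*x^3 + 90*x^2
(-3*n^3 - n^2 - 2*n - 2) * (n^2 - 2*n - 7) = -3*n^5 + 5*n^4 + 21*n^3 + 9*n^2 + 18*n + 14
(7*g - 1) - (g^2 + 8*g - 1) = -g^2 - g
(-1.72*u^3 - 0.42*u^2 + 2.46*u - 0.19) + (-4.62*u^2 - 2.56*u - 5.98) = -1.72*u^3 - 5.04*u^2 - 0.1*u - 6.17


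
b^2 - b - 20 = (b - 5)*(b + 4)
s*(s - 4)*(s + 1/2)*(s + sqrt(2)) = s^4 - 7*s^3/2 + sqrt(2)*s^3 - 7*sqrt(2)*s^2/2 - 2*s^2 - 2*sqrt(2)*s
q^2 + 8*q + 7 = (q + 1)*(q + 7)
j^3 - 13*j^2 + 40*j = j*(j - 8)*(j - 5)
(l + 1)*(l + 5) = l^2 + 6*l + 5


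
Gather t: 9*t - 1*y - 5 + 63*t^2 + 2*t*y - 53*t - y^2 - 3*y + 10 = 63*t^2 + t*(2*y - 44) - y^2 - 4*y + 5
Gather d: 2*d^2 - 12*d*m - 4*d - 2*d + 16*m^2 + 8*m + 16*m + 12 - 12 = 2*d^2 + d*(-12*m - 6) + 16*m^2 + 24*m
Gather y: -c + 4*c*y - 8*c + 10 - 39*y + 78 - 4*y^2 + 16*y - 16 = -9*c - 4*y^2 + y*(4*c - 23) + 72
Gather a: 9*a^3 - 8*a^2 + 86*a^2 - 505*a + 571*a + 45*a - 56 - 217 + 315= 9*a^3 + 78*a^2 + 111*a + 42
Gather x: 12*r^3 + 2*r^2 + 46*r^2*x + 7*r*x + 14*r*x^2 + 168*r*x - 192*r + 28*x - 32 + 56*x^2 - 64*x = 12*r^3 + 2*r^2 - 192*r + x^2*(14*r + 56) + x*(46*r^2 + 175*r - 36) - 32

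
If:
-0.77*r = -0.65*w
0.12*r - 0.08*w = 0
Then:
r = 0.00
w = 0.00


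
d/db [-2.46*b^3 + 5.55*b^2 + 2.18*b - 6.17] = -7.38*b^2 + 11.1*b + 2.18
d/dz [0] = 0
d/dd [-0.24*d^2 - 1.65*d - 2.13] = -0.48*d - 1.65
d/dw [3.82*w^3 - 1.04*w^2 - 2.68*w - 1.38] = 11.46*w^2 - 2.08*w - 2.68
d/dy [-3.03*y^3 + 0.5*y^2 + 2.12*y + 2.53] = -9.09*y^2 + 1.0*y + 2.12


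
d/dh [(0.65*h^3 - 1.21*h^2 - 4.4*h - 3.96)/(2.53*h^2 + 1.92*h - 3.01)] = (1.6445*h^4 + 2.496*h^3 + 2.9393*h^2 + 27.3218*h + 20.8472)/(6.4009*h^4 + 9.7152*h^3 - 11.5442*h^2 - 11.5584*h + 9.0601)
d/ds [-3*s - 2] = -3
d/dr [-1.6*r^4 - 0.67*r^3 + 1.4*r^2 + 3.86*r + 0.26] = -6.4*r^3 - 2.01*r^2 + 2.8*r + 3.86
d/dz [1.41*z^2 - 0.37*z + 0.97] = 2.82*z - 0.37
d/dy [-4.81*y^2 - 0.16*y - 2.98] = -9.62*y - 0.16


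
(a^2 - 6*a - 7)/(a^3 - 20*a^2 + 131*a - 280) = (a + 1)/(a^2 - 13*a + 40)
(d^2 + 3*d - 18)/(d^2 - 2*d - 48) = (d - 3)/(d - 8)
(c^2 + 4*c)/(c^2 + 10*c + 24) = c/(c + 6)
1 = 1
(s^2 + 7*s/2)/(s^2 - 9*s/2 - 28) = s/(s - 8)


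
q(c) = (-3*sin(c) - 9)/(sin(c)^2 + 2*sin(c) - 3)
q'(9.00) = -7.91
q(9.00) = 5.10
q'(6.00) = 1.76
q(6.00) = 2.34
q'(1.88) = -405.91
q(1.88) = 63.26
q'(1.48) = 16031.58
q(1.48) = 728.30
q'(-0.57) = 1.07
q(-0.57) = 1.95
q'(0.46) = 8.69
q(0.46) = 5.40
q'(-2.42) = -0.82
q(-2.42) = 1.81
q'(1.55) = 1334201.26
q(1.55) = 13873.74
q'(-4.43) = -532.88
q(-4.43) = 75.74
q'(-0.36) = 1.54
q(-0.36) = 2.22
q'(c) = (-2*sin(c)*cos(c) - 2*cos(c))*(-3*sin(c) - 9)/(sin(c)^2 + 2*sin(c) - 3)^2 - 3*cos(c)/(sin(c)^2 + 2*sin(c) - 3)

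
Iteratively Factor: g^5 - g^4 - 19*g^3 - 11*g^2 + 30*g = (g - 1)*(g^4 - 19*g^2 - 30*g) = (g - 1)*(g + 3)*(g^3 - 3*g^2 - 10*g) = (g - 1)*(g + 2)*(g + 3)*(g^2 - 5*g) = g*(g - 1)*(g + 2)*(g + 3)*(g - 5)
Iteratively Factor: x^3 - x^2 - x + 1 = (x - 1)*(x^2 - 1) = (x - 1)^2*(x + 1)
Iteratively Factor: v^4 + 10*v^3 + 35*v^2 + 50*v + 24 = (v + 1)*(v^3 + 9*v^2 + 26*v + 24) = (v + 1)*(v + 4)*(v^2 + 5*v + 6) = (v + 1)*(v + 3)*(v + 4)*(v + 2)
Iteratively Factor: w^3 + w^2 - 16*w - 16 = (w + 4)*(w^2 - 3*w - 4) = (w + 1)*(w + 4)*(w - 4)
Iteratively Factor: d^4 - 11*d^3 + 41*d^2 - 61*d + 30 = (d - 5)*(d^3 - 6*d^2 + 11*d - 6) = (d - 5)*(d - 2)*(d^2 - 4*d + 3) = (d - 5)*(d - 2)*(d - 1)*(d - 3)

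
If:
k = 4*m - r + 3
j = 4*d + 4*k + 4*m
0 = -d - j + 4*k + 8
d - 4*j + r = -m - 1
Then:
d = 164/67 - 68*r/335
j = 88*r/335 + 40/67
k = r/67 - 83/67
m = 17*r/67 - 71/67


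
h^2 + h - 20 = (h - 4)*(h + 5)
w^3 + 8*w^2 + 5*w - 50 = (w - 2)*(w + 5)^2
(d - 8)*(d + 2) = d^2 - 6*d - 16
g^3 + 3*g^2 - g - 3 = (g - 1)*(g + 1)*(g + 3)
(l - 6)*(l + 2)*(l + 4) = l^3 - 28*l - 48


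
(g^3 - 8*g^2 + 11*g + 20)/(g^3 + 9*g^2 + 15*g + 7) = (g^2 - 9*g + 20)/(g^2 + 8*g + 7)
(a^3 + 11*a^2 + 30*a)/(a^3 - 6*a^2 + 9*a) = (a^2 + 11*a + 30)/(a^2 - 6*a + 9)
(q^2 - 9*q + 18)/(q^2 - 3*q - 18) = (q - 3)/(q + 3)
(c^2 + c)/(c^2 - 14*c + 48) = c*(c + 1)/(c^2 - 14*c + 48)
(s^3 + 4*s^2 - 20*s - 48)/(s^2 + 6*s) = s - 2 - 8/s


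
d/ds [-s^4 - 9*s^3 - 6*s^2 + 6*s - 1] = -4*s^3 - 27*s^2 - 12*s + 6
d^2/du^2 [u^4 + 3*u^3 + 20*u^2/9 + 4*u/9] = 12*u^2 + 18*u + 40/9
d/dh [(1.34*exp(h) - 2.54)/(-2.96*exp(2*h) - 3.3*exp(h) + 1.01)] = (3.9664*exp(2*h) - 15.0368*exp(h) - 7.0286)*exp(h)/(8.7616*exp(4*h) + 19.536*exp(3*h) + 4.9108*exp(2*h) - 6.666*exp(h) + 1.0201)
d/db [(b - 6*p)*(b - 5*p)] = 2*b - 11*p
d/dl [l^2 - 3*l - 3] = 2*l - 3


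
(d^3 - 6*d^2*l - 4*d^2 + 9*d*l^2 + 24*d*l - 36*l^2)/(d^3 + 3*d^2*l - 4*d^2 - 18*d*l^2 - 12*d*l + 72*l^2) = (d - 3*l)/(d + 6*l)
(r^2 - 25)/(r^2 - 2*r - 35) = (r - 5)/(r - 7)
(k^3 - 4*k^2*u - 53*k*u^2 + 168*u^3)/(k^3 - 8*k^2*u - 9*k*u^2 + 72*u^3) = (k + 7*u)/(k + 3*u)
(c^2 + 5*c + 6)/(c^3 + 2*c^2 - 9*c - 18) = 1/(c - 3)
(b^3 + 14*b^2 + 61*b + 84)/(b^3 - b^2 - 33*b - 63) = (b^2 + 11*b + 28)/(b^2 - 4*b - 21)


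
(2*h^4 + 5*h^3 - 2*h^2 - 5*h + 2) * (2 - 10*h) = -20*h^5 - 46*h^4 + 30*h^3 + 46*h^2 - 30*h + 4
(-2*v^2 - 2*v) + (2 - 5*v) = -2*v^2 - 7*v + 2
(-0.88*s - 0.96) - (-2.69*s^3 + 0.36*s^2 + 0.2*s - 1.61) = 2.69*s^3 - 0.36*s^2 - 1.08*s + 0.65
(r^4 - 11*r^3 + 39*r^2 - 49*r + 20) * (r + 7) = r^5 - 4*r^4 - 38*r^3 + 224*r^2 - 323*r + 140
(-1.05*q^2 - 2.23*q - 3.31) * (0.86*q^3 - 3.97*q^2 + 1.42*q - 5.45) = -0.903*q^5 + 2.2507*q^4 + 4.5155*q^3 + 15.6966*q^2 + 7.4533*q + 18.0395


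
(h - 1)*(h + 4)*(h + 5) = h^3 + 8*h^2 + 11*h - 20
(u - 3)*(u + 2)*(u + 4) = u^3 + 3*u^2 - 10*u - 24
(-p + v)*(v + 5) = -p*v - 5*p + v^2 + 5*v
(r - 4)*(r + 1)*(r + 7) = r^3 + 4*r^2 - 25*r - 28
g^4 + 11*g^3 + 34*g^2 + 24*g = g*(g + 1)*(g + 4)*(g + 6)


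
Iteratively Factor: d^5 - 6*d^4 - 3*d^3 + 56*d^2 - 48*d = (d)*(d^4 - 6*d^3 - 3*d^2 + 56*d - 48) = d*(d - 4)*(d^3 - 2*d^2 - 11*d + 12) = d*(d - 4)*(d - 1)*(d^2 - d - 12) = d*(d - 4)^2*(d - 1)*(d + 3)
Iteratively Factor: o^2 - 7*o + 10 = (o - 5)*(o - 2)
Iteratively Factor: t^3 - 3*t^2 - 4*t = (t + 1)*(t^2 - 4*t) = t*(t + 1)*(t - 4)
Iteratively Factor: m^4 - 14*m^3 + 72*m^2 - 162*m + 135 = (m - 5)*(m^3 - 9*m^2 + 27*m - 27) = (m - 5)*(m - 3)*(m^2 - 6*m + 9) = (m - 5)*(m - 3)^2*(m - 3)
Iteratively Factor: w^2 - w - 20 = (w - 5)*(w + 4)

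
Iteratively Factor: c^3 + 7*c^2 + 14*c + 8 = (c + 4)*(c^2 + 3*c + 2) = (c + 1)*(c + 4)*(c + 2)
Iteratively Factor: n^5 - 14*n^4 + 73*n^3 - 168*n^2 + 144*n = (n - 4)*(n^4 - 10*n^3 + 33*n^2 - 36*n) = (n - 4)^2*(n^3 - 6*n^2 + 9*n) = (n - 4)^2*(n - 3)*(n^2 - 3*n) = n*(n - 4)^2*(n - 3)*(n - 3)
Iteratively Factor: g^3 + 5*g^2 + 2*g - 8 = (g - 1)*(g^2 + 6*g + 8) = (g - 1)*(g + 2)*(g + 4)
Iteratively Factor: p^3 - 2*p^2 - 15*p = (p - 5)*(p^2 + 3*p) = (p - 5)*(p + 3)*(p)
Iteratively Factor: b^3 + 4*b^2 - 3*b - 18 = (b + 3)*(b^2 + b - 6) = (b + 3)^2*(b - 2)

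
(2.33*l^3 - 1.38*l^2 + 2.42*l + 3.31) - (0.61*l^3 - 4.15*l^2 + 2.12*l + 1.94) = 1.72*l^3 + 2.77*l^2 + 0.3*l + 1.37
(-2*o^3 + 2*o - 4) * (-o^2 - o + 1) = 2*o^5 + 2*o^4 - 4*o^3 + 2*o^2 + 6*o - 4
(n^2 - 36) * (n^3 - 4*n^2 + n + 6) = n^5 - 4*n^4 - 35*n^3 + 150*n^2 - 36*n - 216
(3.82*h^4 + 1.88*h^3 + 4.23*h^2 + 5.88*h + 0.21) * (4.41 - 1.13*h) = -4.3166*h^5 + 14.7218*h^4 + 3.5109*h^3 + 12.0099*h^2 + 25.6935*h + 0.9261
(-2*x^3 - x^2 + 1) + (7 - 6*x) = -2*x^3 - x^2 - 6*x + 8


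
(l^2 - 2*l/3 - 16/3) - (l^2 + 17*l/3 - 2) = -19*l/3 - 10/3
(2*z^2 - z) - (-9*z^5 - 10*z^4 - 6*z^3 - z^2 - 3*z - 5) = 9*z^5 + 10*z^4 + 6*z^3 + 3*z^2 + 2*z + 5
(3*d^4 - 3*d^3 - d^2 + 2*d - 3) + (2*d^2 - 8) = 3*d^4 - 3*d^3 + d^2 + 2*d - 11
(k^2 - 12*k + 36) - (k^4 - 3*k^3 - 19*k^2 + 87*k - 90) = -k^4 + 3*k^3 + 20*k^2 - 99*k + 126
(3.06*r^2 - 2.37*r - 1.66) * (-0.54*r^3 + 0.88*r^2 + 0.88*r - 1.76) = -1.6524*r^5 + 3.9726*r^4 + 1.5036*r^3 - 8.932*r^2 + 2.7104*r + 2.9216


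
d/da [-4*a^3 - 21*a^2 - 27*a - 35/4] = -12*a^2 - 42*a - 27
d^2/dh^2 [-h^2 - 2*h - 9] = -2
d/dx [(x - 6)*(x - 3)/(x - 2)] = x*(x - 4)/(x^2 - 4*x + 4)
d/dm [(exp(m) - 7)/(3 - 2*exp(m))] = -11*exp(m)/(2*exp(m) - 3)^2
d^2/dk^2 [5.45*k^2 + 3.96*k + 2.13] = 10.9000000000000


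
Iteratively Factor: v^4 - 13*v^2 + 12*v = (v - 1)*(v^3 + v^2 - 12*v) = (v - 1)*(v + 4)*(v^2 - 3*v) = v*(v - 1)*(v + 4)*(v - 3)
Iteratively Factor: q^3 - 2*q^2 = (q)*(q^2 - 2*q) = q*(q - 2)*(q)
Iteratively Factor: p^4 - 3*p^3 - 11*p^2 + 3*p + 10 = (p - 1)*(p^3 - 2*p^2 - 13*p - 10) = (p - 5)*(p - 1)*(p^2 + 3*p + 2) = (p - 5)*(p - 1)*(p + 1)*(p + 2)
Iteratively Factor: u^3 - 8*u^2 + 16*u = (u - 4)*(u^2 - 4*u) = (u - 4)^2*(u)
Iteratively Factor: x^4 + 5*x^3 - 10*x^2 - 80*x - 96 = (x + 3)*(x^3 + 2*x^2 - 16*x - 32) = (x - 4)*(x + 3)*(x^2 + 6*x + 8) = (x - 4)*(x + 3)*(x + 4)*(x + 2)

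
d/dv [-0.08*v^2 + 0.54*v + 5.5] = 0.54 - 0.16*v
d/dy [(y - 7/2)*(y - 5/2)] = 2*y - 6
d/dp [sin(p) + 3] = cos(p)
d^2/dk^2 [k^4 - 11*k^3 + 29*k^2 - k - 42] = 12*k^2 - 66*k + 58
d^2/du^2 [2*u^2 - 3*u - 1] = 4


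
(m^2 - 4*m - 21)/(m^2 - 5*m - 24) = (m - 7)/(m - 8)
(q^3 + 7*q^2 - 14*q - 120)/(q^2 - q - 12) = (q^2 + 11*q + 30)/(q + 3)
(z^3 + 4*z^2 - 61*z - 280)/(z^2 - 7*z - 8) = (z^2 + 12*z + 35)/(z + 1)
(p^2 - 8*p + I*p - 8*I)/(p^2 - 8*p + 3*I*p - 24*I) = (p + I)/(p + 3*I)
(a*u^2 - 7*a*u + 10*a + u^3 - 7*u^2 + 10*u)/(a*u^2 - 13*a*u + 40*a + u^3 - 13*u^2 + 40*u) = (u - 2)/(u - 8)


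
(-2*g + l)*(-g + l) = 2*g^2 - 3*g*l + l^2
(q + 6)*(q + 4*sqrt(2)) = q^2 + 4*sqrt(2)*q + 6*q + 24*sqrt(2)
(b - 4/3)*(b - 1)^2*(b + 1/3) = b^4 - 3*b^3 + 23*b^2/9 - b/9 - 4/9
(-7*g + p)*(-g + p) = 7*g^2 - 8*g*p + p^2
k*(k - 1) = k^2 - k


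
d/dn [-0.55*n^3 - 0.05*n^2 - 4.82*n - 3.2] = -1.65*n^2 - 0.1*n - 4.82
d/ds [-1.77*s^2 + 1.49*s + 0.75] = 1.49 - 3.54*s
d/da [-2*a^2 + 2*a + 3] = 2 - 4*a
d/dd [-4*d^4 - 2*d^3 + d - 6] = -16*d^3 - 6*d^2 + 1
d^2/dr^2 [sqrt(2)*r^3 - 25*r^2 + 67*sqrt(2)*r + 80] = 6*sqrt(2)*r - 50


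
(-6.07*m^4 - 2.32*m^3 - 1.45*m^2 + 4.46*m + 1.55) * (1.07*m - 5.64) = -6.4949*m^5 + 31.7524*m^4 + 11.5333*m^3 + 12.9502*m^2 - 23.4959*m - 8.742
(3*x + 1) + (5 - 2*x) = x + 6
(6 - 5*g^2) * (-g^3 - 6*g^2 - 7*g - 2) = 5*g^5 + 30*g^4 + 29*g^3 - 26*g^2 - 42*g - 12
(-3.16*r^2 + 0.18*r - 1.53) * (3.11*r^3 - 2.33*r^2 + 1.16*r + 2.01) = -9.8276*r^5 + 7.9226*r^4 - 8.8433*r^3 - 2.5779*r^2 - 1.413*r - 3.0753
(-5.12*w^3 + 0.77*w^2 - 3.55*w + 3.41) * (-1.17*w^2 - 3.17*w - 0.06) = 5.9904*w^5 + 15.3295*w^4 + 2.0198*w^3 + 7.2176*w^2 - 10.5967*w - 0.2046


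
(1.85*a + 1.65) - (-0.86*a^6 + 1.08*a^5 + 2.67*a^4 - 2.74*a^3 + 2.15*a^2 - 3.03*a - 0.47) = 0.86*a^6 - 1.08*a^5 - 2.67*a^4 + 2.74*a^3 - 2.15*a^2 + 4.88*a + 2.12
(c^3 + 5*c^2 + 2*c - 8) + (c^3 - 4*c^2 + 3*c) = 2*c^3 + c^2 + 5*c - 8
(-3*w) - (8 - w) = -2*w - 8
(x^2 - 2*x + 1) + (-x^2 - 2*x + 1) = 2 - 4*x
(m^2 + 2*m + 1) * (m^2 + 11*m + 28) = m^4 + 13*m^3 + 51*m^2 + 67*m + 28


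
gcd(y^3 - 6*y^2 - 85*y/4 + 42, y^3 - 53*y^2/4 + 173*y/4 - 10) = y - 8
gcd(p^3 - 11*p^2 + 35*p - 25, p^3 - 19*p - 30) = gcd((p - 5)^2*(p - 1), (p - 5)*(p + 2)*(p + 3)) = p - 5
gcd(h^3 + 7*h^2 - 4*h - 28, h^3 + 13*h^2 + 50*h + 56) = h^2 + 9*h + 14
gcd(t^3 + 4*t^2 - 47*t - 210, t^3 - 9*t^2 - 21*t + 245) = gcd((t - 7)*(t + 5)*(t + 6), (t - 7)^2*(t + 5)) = t^2 - 2*t - 35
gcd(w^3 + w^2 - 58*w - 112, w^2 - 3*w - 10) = w + 2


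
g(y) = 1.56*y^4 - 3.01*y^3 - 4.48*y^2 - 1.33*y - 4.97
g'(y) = 6.24*y^3 - 9.03*y^2 - 8.96*y - 1.33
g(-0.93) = -4.02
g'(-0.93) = -5.83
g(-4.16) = 606.92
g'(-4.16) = -569.55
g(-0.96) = -3.83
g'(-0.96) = -6.57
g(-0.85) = -4.41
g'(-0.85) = -4.07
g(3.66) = 62.51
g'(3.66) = 150.85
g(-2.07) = 33.93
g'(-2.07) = -76.82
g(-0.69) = -4.84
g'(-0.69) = -1.50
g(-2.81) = 127.44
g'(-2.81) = -185.91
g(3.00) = -4.19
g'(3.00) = 59.00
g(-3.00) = 166.33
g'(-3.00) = -224.20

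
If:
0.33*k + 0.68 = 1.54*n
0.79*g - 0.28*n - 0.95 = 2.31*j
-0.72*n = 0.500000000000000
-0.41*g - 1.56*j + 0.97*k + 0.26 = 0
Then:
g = -4.63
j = -1.91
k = -5.30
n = -0.69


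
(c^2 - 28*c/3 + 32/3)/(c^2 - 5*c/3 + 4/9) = 3*(c - 8)/(3*c - 1)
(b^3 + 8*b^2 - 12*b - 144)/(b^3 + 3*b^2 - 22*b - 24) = (b + 6)/(b + 1)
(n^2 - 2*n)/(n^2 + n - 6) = n/(n + 3)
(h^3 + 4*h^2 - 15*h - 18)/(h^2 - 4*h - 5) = (h^2 + 3*h - 18)/(h - 5)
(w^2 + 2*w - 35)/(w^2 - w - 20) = (w + 7)/(w + 4)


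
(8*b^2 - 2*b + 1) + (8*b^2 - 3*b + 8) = 16*b^2 - 5*b + 9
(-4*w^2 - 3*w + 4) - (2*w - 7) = -4*w^2 - 5*w + 11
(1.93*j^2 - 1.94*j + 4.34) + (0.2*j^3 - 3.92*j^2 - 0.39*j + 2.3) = 0.2*j^3 - 1.99*j^2 - 2.33*j + 6.64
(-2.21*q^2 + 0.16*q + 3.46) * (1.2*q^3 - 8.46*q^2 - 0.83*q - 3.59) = -2.652*q^5 + 18.8886*q^4 + 4.6327*q^3 - 21.4705*q^2 - 3.4462*q - 12.4214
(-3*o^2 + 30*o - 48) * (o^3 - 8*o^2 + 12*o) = -3*o^5 + 54*o^4 - 324*o^3 + 744*o^2 - 576*o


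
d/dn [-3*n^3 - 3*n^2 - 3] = 3*n*(-3*n - 2)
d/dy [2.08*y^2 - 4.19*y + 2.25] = 4.16*y - 4.19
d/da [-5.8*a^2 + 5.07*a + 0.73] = 5.07 - 11.6*a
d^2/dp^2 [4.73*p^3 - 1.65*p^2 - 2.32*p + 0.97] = 28.38*p - 3.3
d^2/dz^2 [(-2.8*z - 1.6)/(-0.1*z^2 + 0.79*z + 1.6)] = ((4.104 - 1.68*z)*(-0.1*z^2 + 0.79*z + 1.6) - (0.2*z - 0.79)*(0.4*z - 1.58)*(2.8*z + 1.6))/(-0.1*z^2 + 0.79*z + 1.6)^3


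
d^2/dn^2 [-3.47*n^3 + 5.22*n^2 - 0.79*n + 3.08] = 10.44 - 20.82*n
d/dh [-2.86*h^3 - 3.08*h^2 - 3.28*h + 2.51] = -8.58*h^2 - 6.16*h - 3.28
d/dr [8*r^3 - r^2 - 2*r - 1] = 24*r^2 - 2*r - 2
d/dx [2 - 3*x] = -3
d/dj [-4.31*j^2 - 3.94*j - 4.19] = -8.62*j - 3.94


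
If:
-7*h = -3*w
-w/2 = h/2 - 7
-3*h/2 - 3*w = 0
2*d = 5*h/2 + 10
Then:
No Solution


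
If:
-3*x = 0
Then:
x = 0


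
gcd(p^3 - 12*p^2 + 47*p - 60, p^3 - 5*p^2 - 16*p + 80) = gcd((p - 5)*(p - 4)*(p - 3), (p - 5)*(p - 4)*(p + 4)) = p^2 - 9*p + 20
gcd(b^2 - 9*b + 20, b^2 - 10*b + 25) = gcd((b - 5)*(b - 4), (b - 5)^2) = b - 5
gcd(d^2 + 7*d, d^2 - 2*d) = d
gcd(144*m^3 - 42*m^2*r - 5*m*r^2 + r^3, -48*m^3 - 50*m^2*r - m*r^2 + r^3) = -48*m^2 - 2*m*r + r^2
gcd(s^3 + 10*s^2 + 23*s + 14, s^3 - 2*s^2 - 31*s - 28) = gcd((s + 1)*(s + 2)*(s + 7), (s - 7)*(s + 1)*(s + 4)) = s + 1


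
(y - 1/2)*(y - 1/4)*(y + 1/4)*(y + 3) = y^4 + 5*y^3/2 - 25*y^2/16 - 5*y/32 + 3/32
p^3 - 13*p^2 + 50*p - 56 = (p - 7)*(p - 4)*(p - 2)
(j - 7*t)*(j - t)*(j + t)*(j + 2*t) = j^4 - 5*j^3*t - 15*j^2*t^2 + 5*j*t^3 + 14*t^4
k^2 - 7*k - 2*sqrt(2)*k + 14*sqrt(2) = (k - 7)*(k - 2*sqrt(2))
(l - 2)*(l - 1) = l^2 - 3*l + 2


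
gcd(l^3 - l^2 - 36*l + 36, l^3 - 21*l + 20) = l - 1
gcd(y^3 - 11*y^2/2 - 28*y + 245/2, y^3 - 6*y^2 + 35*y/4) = y - 7/2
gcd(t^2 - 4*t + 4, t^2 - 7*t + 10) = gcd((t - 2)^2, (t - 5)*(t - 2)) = t - 2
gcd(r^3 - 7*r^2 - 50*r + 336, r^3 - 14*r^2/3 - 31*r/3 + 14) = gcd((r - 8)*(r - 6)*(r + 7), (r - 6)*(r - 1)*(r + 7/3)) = r - 6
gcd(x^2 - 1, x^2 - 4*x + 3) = x - 1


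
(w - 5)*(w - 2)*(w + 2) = w^3 - 5*w^2 - 4*w + 20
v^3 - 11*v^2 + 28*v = v*(v - 7)*(v - 4)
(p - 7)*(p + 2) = p^2 - 5*p - 14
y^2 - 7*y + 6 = (y - 6)*(y - 1)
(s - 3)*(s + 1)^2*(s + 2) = s^4 + s^3 - 7*s^2 - 13*s - 6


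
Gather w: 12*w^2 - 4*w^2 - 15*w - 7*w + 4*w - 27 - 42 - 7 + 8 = 8*w^2 - 18*w - 68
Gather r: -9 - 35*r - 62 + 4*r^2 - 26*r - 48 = 4*r^2 - 61*r - 119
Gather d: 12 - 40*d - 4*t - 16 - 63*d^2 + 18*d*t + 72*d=-63*d^2 + d*(18*t + 32) - 4*t - 4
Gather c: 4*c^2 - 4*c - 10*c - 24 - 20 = 4*c^2 - 14*c - 44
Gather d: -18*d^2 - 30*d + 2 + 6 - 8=-18*d^2 - 30*d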